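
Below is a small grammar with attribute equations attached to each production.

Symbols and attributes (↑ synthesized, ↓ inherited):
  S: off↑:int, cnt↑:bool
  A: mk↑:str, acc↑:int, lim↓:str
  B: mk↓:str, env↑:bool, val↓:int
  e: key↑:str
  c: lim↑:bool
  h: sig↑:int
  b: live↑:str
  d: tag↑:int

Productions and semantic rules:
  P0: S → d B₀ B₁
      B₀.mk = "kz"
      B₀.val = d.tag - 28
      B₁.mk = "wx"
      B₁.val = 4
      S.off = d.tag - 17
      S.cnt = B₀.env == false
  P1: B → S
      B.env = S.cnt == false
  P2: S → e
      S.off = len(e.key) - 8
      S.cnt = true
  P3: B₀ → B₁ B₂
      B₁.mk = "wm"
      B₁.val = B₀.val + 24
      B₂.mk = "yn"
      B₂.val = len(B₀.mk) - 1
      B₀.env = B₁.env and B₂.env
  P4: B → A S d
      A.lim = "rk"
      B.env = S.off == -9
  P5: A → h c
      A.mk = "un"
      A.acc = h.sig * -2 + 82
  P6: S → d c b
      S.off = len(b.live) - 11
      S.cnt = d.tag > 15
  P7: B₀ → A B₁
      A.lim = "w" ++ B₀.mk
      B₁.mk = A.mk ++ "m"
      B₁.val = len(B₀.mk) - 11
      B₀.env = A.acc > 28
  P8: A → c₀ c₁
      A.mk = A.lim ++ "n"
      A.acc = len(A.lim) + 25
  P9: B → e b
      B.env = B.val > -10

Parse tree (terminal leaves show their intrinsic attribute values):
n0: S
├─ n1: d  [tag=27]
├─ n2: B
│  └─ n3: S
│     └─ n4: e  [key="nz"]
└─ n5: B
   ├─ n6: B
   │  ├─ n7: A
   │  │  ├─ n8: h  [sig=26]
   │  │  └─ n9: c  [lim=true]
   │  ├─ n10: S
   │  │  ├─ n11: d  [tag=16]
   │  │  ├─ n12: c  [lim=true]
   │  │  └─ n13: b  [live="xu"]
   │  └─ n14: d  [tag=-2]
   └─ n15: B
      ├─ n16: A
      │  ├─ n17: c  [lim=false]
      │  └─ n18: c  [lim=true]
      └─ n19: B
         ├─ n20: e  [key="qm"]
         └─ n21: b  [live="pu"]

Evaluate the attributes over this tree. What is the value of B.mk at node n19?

1. n1.tag = 27  [terminal]
2. n2.mk = "kz"  ["kz"]
3. n2.val = -1  [d.tag - 28]
4. n4.key = "nz"  [terminal]
5. n3.off = -6  [len(e.key) - 8]
6. n3.cnt = true  [true]
7. n2.env = false  [S.cnt == false]
8. n5.mk = "wx"  ["wx"]
9. n5.val = 4  [4]
10. n6.mk = "wm"  ["wm"]
11. n6.val = 28  [B₀.val + 24]
12. n7.lim = "rk"  ["rk"]
13. n8.sig = 26  [terminal]
14. n9.lim = true  [terminal]
15. n7.mk = "un"  ["un"]
16. n7.acc = 30  [h.sig * -2 + 82]
17. n11.tag = 16  [terminal]
18. n12.lim = true  [terminal]
19. n13.live = "xu"  [terminal]
20. n10.off = -9  [len(b.live) - 11]
21. n10.cnt = true  [d.tag > 15]
22. n14.tag = -2  [terminal]
23. n6.env = true  [S.off == -9]
24. n15.mk = "yn"  ["yn"]
25. n15.val = 1  [len(B₀.mk) - 1]
26. n16.lim = "wyn"  ["w" ++ B₀.mk]
27. n17.lim = false  [terminal]
28. n18.lim = true  [terminal]
29. n16.mk = "wynn"  [A.lim ++ "n"]
30. n16.acc = 28  [len(A.lim) + 25]
31. n19.mk = "wynnm"  [A.mk ++ "m"]
32. n19.val = -9  [len(B₀.mk) - 11]
33. n20.key = "qm"  [terminal]
34. n21.live = "pu"  [terminal]
35. n19.env = true  [B.val > -10]
36. n15.env = false  [A.acc > 28]
37. n5.env = false  [B₁.env and B₂.env]
38. n0.off = 10  [d.tag - 17]
39. n0.cnt = true  [B₀.env == false]

"wynnm"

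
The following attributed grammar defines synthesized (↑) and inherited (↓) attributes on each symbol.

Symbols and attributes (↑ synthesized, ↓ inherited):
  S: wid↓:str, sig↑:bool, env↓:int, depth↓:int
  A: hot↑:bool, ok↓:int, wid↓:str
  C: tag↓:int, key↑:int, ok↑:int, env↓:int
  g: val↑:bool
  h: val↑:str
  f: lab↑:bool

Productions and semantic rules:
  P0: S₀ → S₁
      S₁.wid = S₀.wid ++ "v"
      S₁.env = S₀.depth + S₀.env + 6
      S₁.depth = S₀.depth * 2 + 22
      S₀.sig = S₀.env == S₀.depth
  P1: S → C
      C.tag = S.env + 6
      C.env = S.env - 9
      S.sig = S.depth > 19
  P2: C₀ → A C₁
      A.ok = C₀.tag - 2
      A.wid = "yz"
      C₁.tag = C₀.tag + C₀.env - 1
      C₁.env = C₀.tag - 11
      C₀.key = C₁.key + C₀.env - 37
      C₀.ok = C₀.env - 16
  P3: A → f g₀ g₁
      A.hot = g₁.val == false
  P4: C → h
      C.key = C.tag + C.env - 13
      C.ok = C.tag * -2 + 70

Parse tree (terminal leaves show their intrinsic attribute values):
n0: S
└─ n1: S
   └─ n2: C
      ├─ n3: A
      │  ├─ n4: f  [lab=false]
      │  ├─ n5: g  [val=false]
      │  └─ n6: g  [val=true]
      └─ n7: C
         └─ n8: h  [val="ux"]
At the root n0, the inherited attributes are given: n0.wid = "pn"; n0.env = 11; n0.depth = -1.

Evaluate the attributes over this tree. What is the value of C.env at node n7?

11

1. n0.wid = "pn"  [given at root]
2. n0.env = 11  [given at root]
3. n0.depth = -1  [given at root]
4. n1.wid = "pnv"  [S₀.wid ++ "v"]
5. n1.env = 16  [S₀.depth + S₀.env + 6]
6. n1.depth = 20  [S₀.depth * 2 + 22]
7. n2.tag = 22  [S.env + 6]
8. n2.env = 7  [S.env - 9]
9. n3.ok = 20  [C₀.tag - 2]
10. n3.wid = "yz"  ["yz"]
11. n4.lab = false  [terminal]
12. n5.val = false  [terminal]
13. n6.val = true  [terminal]
14. n3.hot = false  [g₁.val == false]
15. n7.tag = 28  [C₀.tag + C₀.env - 1]
16. n7.env = 11  [C₀.tag - 11]
17. n8.val = "ux"  [terminal]
18. n7.key = 26  [C.tag + C.env - 13]
19. n7.ok = 14  [C.tag * -2 + 70]
20. n2.key = -4  [C₁.key + C₀.env - 37]
21. n2.ok = -9  [C₀.env - 16]
22. n1.sig = true  [S.depth > 19]
23. n0.sig = false  [S₀.env == S₀.depth]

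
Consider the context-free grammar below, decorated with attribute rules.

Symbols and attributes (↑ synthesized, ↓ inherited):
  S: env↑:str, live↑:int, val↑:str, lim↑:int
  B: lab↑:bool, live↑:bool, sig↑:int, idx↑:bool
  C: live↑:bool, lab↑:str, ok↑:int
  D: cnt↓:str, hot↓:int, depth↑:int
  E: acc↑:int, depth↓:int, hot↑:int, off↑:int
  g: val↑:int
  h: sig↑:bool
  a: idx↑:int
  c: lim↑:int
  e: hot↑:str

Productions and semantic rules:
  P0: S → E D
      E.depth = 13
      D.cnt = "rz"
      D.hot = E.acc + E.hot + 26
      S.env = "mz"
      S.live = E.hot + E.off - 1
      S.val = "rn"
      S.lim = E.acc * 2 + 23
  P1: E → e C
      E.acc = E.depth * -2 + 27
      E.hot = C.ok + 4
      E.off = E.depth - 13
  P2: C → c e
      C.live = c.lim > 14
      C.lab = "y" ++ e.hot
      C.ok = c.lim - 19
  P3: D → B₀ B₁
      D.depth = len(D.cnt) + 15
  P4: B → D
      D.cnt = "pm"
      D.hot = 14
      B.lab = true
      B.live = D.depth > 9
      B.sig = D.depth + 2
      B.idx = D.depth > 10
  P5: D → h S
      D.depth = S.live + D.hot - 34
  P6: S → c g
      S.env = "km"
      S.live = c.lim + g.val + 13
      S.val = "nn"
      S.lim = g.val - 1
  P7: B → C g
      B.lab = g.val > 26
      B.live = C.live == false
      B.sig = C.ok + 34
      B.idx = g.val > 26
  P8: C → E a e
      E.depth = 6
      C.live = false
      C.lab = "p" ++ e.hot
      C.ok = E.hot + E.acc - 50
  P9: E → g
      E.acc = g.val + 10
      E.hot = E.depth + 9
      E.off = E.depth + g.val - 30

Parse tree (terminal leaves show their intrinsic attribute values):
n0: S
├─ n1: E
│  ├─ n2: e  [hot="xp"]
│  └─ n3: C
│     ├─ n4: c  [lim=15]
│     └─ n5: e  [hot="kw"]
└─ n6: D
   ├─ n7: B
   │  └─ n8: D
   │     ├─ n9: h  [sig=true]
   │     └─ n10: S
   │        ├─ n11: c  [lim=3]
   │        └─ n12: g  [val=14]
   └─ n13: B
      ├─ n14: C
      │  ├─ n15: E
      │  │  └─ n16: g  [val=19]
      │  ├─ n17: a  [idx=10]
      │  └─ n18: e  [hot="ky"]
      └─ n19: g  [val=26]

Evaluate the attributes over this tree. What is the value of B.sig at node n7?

1. n1.depth = 13  [13]
2. n2.hot = "xp"  [terminal]
3. n4.lim = 15  [terminal]
4. n5.hot = "kw"  [terminal]
5. n3.live = true  [c.lim > 14]
6. n3.lab = "ykw"  ["y" ++ e.hot]
7. n3.ok = -4  [c.lim - 19]
8. n1.acc = 1  [E.depth * -2 + 27]
9. n1.hot = 0  [C.ok + 4]
10. n1.off = 0  [E.depth - 13]
11. n6.cnt = "rz"  ["rz"]
12. n6.hot = 27  [E.acc + E.hot + 26]
13. n8.cnt = "pm"  ["pm"]
14. n8.hot = 14  [14]
15. n9.sig = true  [terminal]
16. n11.lim = 3  [terminal]
17. n12.val = 14  [terminal]
18. n10.env = "km"  ["km"]
19. n10.live = 30  [c.lim + g.val + 13]
20. n10.val = "nn"  ["nn"]
21. n10.lim = 13  [g.val - 1]
22. n8.depth = 10  [S.live + D.hot - 34]
23. n7.lab = true  [true]
24. n7.live = true  [D.depth > 9]
25. n7.sig = 12  [D.depth + 2]
26. n7.idx = false  [D.depth > 10]
27. n15.depth = 6  [6]
28. n16.val = 19  [terminal]
29. n15.acc = 29  [g.val + 10]
30. n15.hot = 15  [E.depth + 9]
31. n15.off = -5  [E.depth + g.val - 30]
32. n17.idx = 10  [terminal]
33. n18.hot = "ky"  [terminal]
34. n14.live = false  [false]
35. n14.lab = "pky"  ["p" ++ e.hot]
36. n14.ok = -6  [E.hot + E.acc - 50]
37. n19.val = 26  [terminal]
38. n13.lab = false  [g.val > 26]
39. n13.live = true  [C.live == false]
40. n13.sig = 28  [C.ok + 34]
41. n13.idx = false  [g.val > 26]
42. n6.depth = 17  [len(D.cnt) + 15]
43. n0.env = "mz"  ["mz"]
44. n0.live = -1  [E.hot + E.off - 1]
45. n0.val = "rn"  ["rn"]
46. n0.lim = 25  [E.acc * 2 + 23]

12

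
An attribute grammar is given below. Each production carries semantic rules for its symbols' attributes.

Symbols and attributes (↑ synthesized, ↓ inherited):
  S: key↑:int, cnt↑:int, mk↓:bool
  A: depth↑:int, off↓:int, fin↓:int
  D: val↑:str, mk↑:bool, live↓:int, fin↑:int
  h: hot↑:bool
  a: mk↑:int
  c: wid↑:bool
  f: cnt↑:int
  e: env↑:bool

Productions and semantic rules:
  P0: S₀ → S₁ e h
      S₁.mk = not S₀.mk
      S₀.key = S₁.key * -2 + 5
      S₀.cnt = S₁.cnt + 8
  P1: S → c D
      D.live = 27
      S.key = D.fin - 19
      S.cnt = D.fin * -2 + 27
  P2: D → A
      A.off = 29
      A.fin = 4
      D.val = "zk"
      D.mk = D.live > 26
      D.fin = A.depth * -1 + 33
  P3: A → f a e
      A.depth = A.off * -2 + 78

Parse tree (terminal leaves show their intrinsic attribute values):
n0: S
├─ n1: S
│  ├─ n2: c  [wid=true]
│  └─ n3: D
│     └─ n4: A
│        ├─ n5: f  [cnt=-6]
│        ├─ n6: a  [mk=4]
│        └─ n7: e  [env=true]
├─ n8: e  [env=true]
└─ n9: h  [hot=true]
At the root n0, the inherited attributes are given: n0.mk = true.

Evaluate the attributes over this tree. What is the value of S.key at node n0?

17

1. n0.mk = true  [given at root]
2. n1.mk = false  [not S₀.mk]
3. n2.wid = true  [terminal]
4. n3.live = 27  [27]
5. n4.off = 29  [29]
6. n4.fin = 4  [4]
7. n5.cnt = -6  [terminal]
8. n6.mk = 4  [terminal]
9. n7.env = true  [terminal]
10. n4.depth = 20  [A.off * -2 + 78]
11. n3.val = "zk"  ["zk"]
12. n3.mk = true  [D.live > 26]
13. n3.fin = 13  [A.depth * -1 + 33]
14. n1.key = -6  [D.fin - 19]
15. n1.cnt = 1  [D.fin * -2 + 27]
16. n8.env = true  [terminal]
17. n9.hot = true  [terminal]
18. n0.key = 17  [S₁.key * -2 + 5]
19. n0.cnt = 9  [S₁.cnt + 8]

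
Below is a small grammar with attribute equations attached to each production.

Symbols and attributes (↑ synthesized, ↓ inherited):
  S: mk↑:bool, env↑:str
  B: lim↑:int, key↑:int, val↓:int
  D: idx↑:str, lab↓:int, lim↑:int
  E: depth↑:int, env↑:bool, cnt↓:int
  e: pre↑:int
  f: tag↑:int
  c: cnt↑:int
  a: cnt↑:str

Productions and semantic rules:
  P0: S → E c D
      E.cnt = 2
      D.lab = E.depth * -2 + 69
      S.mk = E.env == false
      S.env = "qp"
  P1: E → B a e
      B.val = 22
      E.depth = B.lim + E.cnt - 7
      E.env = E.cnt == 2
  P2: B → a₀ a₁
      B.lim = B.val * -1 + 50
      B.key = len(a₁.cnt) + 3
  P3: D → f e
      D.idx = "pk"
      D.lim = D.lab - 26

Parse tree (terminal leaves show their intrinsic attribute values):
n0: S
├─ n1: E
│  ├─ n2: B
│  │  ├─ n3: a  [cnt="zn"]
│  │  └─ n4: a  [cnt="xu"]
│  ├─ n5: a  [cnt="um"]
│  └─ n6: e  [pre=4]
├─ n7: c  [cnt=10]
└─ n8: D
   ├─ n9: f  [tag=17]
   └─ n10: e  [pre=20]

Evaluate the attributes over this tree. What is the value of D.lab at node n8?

1. n1.cnt = 2  [2]
2. n2.val = 22  [22]
3. n3.cnt = "zn"  [terminal]
4. n4.cnt = "xu"  [terminal]
5. n2.lim = 28  [B.val * -1 + 50]
6. n2.key = 5  [len(a₁.cnt) + 3]
7. n5.cnt = "um"  [terminal]
8. n6.pre = 4  [terminal]
9. n1.depth = 23  [B.lim + E.cnt - 7]
10. n1.env = true  [E.cnt == 2]
11. n7.cnt = 10  [terminal]
12. n8.lab = 23  [E.depth * -2 + 69]
13. n9.tag = 17  [terminal]
14. n10.pre = 20  [terminal]
15. n8.idx = "pk"  ["pk"]
16. n8.lim = -3  [D.lab - 26]
17. n0.mk = false  [E.env == false]
18. n0.env = "qp"  ["qp"]

23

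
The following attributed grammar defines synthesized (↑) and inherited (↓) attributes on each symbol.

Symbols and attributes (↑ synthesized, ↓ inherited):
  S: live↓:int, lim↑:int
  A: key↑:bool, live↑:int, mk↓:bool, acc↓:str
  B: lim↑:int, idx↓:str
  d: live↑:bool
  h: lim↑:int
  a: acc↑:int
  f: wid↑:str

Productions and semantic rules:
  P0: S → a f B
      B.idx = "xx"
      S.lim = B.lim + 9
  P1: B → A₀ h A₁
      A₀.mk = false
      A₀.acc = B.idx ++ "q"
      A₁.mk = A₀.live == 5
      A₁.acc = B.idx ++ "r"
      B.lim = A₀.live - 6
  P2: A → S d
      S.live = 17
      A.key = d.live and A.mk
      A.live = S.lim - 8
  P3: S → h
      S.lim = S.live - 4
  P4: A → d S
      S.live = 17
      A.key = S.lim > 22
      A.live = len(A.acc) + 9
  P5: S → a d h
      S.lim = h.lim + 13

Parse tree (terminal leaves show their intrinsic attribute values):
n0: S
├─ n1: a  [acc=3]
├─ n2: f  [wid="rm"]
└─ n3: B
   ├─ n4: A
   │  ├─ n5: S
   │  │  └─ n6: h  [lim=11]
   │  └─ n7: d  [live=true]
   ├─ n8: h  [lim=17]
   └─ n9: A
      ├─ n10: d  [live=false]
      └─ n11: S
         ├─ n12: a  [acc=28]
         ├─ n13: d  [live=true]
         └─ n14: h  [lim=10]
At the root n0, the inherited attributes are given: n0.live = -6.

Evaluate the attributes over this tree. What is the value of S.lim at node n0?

1. n0.live = -6  [given at root]
2. n1.acc = 3  [terminal]
3. n2.wid = "rm"  [terminal]
4. n3.idx = "xx"  ["xx"]
5. n4.mk = false  [false]
6. n4.acc = "xxq"  [B.idx ++ "q"]
7. n5.live = 17  [17]
8. n6.lim = 11  [terminal]
9. n5.lim = 13  [S.live - 4]
10. n7.live = true  [terminal]
11. n4.key = false  [d.live and A.mk]
12. n4.live = 5  [S.lim - 8]
13. n8.lim = 17  [terminal]
14. n9.mk = true  [A₀.live == 5]
15. n9.acc = "xxr"  [B.idx ++ "r"]
16. n10.live = false  [terminal]
17. n11.live = 17  [17]
18. n12.acc = 28  [terminal]
19. n13.live = true  [terminal]
20. n14.lim = 10  [terminal]
21. n11.lim = 23  [h.lim + 13]
22. n9.key = true  [S.lim > 22]
23. n9.live = 12  [len(A.acc) + 9]
24. n3.lim = -1  [A₀.live - 6]
25. n0.lim = 8  [B.lim + 9]

8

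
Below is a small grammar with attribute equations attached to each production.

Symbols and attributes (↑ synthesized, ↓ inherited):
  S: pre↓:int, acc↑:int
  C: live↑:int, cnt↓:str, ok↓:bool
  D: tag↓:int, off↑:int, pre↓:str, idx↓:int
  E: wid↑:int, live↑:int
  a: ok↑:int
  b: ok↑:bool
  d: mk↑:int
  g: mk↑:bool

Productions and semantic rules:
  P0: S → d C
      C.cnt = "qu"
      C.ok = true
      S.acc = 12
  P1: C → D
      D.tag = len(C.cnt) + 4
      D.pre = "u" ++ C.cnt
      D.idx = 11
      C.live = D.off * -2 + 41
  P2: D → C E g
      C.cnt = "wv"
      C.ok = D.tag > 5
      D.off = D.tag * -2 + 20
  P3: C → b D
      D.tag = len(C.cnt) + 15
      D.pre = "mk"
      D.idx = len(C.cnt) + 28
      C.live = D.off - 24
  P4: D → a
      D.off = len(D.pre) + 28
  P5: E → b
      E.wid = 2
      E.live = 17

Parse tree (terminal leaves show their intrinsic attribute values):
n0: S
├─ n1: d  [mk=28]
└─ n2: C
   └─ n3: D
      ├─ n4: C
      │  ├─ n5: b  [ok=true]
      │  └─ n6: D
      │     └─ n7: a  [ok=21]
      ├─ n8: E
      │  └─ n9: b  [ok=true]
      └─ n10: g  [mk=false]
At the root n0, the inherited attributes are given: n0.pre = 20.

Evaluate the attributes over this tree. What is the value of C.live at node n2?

1. n0.pre = 20  [given at root]
2. n1.mk = 28  [terminal]
3. n2.cnt = "qu"  ["qu"]
4. n2.ok = true  [true]
5. n3.tag = 6  [len(C.cnt) + 4]
6. n3.pre = "uqu"  ["u" ++ C.cnt]
7. n3.idx = 11  [11]
8. n4.cnt = "wv"  ["wv"]
9. n4.ok = true  [D.tag > 5]
10. n5.ok = true  [terminal]
11. n6.tag = 17  [len(C.cnt) + 15]
12. n6.pre = "mk"  ["mk"]
13. n6.idx = 30  [len(C.cnt) + 28]
14. n7.ok = 21  [terminal]
15. n6.off = 30  [len(D.pre) + 28]
16. n4.live = 6  [D.off - 24]
17. n9.ok = true  [terminal]
18. n8.wid = 2  [2]
19. n8.live = 17  [17]
20. n10.mk = false  [terminal]
21. n3.off = 8  [D.tag * -2 + 20]
22. n2.live = 25  [D.off * -2 + 41]
23. n0.acc = 12  [12]

25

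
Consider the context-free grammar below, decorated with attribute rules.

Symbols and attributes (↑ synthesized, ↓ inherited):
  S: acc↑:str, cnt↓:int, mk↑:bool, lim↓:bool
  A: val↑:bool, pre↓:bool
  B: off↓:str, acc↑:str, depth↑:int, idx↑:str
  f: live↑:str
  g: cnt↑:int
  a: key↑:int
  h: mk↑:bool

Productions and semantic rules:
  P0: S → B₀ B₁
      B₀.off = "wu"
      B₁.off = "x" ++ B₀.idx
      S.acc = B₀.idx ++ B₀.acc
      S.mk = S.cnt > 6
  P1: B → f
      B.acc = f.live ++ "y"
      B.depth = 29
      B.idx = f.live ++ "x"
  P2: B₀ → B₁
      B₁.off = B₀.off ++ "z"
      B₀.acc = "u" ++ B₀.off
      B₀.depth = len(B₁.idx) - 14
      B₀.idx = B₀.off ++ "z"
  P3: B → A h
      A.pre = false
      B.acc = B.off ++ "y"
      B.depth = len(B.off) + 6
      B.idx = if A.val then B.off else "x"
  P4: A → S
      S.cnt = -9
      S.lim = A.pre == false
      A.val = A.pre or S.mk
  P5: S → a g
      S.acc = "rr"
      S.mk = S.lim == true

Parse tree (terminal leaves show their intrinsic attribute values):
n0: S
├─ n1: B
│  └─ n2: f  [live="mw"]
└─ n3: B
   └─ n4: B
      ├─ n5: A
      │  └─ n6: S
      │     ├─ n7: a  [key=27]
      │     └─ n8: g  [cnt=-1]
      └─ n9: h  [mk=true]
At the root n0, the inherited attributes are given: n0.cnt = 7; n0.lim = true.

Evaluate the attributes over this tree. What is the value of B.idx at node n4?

1. n0.cnt = 7  [given at root]
2. n0.lim = true  [given at root]
3. n1.off = "wu"  ["wu"]
4. n2.live = "mw"  [terminal]
5. n1.acc = "mwy"  [f.live ++ "y"]
6. n1.depth = 29  [29]
7. n1.idx = "mwx"  [f.live ++ "x"]
8. n3.off = "xmwx"  ["x" ++ B₀.idx]
9. n4.off = "xmwxz"  [B₀.off ++ "z"]
10. n5.pre = false  [false]
11. n6.cnt = -9  [-9]
12. n6.lim = true  [A.pre == false]
13. n7.key = 27  [terminal]
14. n8.cnt = -1  [terminal]
15. n6.acc = "rr"  ["rr"]
16. n6.mk = true  [S.lim == true]
17. n5.val = true  [A.pre or S.mk]
18. n9.mk = true  [terminal]
19. n4.acc = "xmwxzy"  [B.off ++ "y"]
20. n4.depth = 11  [len(B.off) + 6]
21. n4.idx = "xmwxz"  [if A.val then B.off else "x"]
22. n3.acc = "uxmwx"  ["u" ++ B₀.off]
23. n3.depth = -9  [len(B₁.idx) - 14]
24. n3.idx = "xmwxz"  [B₀.off ++ "z"]
25. n0.acc = "mwxmwy"  [B₀.idx ++ B₀.acc]
26. n0.mk = true  [S.cnt > 6]

"xmwxz"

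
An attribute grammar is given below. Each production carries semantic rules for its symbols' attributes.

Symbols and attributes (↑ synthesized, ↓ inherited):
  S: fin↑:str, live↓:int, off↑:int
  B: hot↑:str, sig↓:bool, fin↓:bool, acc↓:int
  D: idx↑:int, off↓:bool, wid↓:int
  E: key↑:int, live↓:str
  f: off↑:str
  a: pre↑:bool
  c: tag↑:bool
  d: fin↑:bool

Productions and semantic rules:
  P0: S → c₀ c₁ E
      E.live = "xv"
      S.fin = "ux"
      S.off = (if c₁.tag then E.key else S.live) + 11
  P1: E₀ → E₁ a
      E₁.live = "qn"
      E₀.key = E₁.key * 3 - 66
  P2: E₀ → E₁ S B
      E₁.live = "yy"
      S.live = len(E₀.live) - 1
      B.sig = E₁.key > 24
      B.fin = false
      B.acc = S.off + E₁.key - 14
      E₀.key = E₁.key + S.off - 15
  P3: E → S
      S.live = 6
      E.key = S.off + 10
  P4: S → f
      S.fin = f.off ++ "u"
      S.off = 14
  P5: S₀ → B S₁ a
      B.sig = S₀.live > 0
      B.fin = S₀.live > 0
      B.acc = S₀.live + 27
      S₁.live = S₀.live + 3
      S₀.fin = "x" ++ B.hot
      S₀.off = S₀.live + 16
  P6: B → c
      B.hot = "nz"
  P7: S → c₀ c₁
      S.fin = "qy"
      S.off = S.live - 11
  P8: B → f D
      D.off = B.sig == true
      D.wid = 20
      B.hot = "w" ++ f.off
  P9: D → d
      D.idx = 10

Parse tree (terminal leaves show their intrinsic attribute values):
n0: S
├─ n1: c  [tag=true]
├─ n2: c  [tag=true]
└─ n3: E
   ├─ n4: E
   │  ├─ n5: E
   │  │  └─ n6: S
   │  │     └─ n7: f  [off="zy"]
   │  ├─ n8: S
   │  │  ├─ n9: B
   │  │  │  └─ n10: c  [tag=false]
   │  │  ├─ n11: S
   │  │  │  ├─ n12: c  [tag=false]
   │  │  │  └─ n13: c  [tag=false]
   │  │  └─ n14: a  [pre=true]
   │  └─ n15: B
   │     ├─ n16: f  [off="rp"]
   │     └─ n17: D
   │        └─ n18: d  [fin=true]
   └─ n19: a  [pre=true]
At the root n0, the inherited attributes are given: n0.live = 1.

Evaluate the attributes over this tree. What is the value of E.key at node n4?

26

1. n0.live = 1  [given at root]
2. n1.tag = true  [terminal]
3. n2.tag = true  [terminal]
4. n3.live = "xv"  ["xv"]
5. n4.live = "qn"  ["qn"]
6. n5.live = "yy"  ["yy"]
7. n6.live = 6  [6]
8. n7.off = "zy"  [terminal]
9. n6.fin = "zyu"  [f.off ++ "u"]
10. n6.off = 14  [14]
11. n5.key = 24  [S.off + 10]
12. n8.live = 1  [len(E₀.live) - 1]
13. n9.sig = true  [S₀.live > 0]
14. n9.fin = true  [S₀.live > 0]
15. n9.acc = 28  [S₀.live + 27]
16. n10.tag = false  [terminal]
17. n9.hot = "nz"  ["nz"]
18. n11.live = 4  [S₀.live + 3]
19. n12.tag = false  [terminal]
20. n13.tag = false  [terminal]
21. n11.fin = "qy"  ["qy"]
22. n11.off = -7  [S.live - 11]
23. n14.pre = true  [terminal]
24. n8.fin = "xnz"  ["x" ++ B.hot]
25. n8.off = 17  [S₀.live + 16]
26. n15.sig = false  [E₁.key > 24]
27. n15.fin = false  [false]
28. n15.acc = 27  [S.off + E₁.key - 14]
29. n16.off = "rp"  [terminal]
30. n17.off = false  [B.sig == true]
31. n17.wid = 20  [20]
32. n18.fin = true  [terminal]
33. n17.idx = 10  [10]
34. n15.hot = "wrp"  ["w" ++ f.off]
35. n4.key = 26  [E₁.key + S.off - 15]
36. n19.pre = true  [terminal]
37. n3.key = 12  [E₁.key * 3 - 66]
38. n0.fin = "ux"  ["ux"]
39. n0.off = 23  [(if c₁.tag then E.key else S.live) + 11]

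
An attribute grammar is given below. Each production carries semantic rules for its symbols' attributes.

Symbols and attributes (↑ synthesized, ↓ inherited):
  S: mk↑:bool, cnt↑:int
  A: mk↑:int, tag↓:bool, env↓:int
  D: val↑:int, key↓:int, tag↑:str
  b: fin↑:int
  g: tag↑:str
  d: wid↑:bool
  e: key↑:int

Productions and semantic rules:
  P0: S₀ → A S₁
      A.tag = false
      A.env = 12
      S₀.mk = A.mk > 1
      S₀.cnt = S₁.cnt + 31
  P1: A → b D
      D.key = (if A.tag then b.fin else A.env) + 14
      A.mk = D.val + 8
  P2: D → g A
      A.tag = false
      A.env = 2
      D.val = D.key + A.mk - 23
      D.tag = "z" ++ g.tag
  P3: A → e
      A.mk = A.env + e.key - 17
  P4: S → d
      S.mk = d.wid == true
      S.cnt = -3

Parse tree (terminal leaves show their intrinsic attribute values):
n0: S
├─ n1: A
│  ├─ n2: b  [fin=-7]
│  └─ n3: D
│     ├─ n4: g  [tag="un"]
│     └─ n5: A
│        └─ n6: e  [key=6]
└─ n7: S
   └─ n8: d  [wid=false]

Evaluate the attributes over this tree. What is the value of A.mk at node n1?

1. n1.tag = false  [false]
2. n1.env = 12  [12]
3. n2.fin = -7  [terminal]
4. n3.key = 26  [(if A.tag then b.fin else A.env) + 14]
5. n4.tag = "un"  [terminal]
6. n5.tag = false  [false]
7. n5.env = 2  [2]
8. n6.key = 6  [terminal]
9. n5.mk = -9  [A.env + e.key - 17]
10. n3.val = -6  [D.key + A.mk - 23]
11. n3.tag = "zun"  ["z" ++ g.tag]
12. n1.mk = 2  [D.val + 8]
13. n8.wid = false  [terminal]
14. n7.mk = false  [d.wid == true]
15. n7.cnt = -3  [-3]
16. n0.mk = true  [A.mk > 1]
17. n0.cnt = 28  [S₁.cnt + 31]

2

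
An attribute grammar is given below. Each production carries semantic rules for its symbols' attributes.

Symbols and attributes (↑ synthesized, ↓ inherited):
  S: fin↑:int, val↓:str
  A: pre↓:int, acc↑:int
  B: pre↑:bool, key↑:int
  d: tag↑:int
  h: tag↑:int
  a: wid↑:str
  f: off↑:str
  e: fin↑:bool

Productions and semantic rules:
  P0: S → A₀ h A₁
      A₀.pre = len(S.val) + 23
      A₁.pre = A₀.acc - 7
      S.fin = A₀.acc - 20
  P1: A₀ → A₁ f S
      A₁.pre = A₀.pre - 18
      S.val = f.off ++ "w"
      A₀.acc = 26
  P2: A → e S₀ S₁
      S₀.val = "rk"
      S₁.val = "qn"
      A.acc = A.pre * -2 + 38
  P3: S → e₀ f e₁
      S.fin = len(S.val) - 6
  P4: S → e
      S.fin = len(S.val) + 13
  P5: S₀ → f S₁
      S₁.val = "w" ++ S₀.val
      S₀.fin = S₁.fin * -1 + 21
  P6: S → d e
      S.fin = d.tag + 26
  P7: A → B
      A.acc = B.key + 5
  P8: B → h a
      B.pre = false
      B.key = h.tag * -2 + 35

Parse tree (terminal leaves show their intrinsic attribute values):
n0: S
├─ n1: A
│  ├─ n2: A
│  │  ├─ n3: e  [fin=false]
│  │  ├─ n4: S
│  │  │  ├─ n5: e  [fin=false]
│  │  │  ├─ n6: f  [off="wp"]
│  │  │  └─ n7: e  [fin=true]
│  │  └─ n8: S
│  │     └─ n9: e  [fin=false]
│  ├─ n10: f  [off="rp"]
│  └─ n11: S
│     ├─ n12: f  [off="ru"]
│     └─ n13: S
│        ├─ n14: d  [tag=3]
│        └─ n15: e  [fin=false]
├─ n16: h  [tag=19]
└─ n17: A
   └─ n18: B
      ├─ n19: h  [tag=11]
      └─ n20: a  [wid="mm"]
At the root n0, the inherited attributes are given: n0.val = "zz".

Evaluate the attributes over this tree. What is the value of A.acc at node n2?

1. n0.val = "zz"  [given at root]
2. n1.pre = 25  [len(S.val) + 23]
3. n2.pre = 7  [A₀.pre - 18]
4. n3.fin = false  [terminal]
5. n4.val = "rk"  ["rk"]
6. n5.fin = false  [terminal]
7. n6.off = "wp"  [terminal]
8. n7.fin = true  [terminal]
9. n4.fin = -4  [len(S.val) - 6]
10. n8.val = "qn"  ["qn"]
11. n9.fin = false  [terminal]
12. n8.fin = 15  [len(S.val) + 13]
13. n2.acc = 24  [A.pre * -2 + 38]
14. n10.off = "rp"  [terminal]
15. n11.val = "rpw"  [f.off ++ "w"]
16. n12.off = "ru"  [terminal]
17. n13.val = "wrpw"  ["w" ++ S₀.val]
18. n14.tag = 3  [terminal]
19. n15.fin = false  [terminal]
20. n13.fin = 29  [d.tag + 26]
21. n11.fin = -8  [S₁.fin * -1 + 21]
22. n1.acc = 26  [26]
23. n16.tag = 19  [terminal]
24. n17.pre = 19  [A₀.acc - 7]
25. n19.tag = 11  [terminal]
26. n20.wid = "mm"  [terminal]
27. n18.pre = false  [false]
28. n18.key = 13  [h.tag * -2 + 35]
29. n17.acc = 18  [B.key + 5]
30. n0.fin = 6  [A₀.acc - 20]

24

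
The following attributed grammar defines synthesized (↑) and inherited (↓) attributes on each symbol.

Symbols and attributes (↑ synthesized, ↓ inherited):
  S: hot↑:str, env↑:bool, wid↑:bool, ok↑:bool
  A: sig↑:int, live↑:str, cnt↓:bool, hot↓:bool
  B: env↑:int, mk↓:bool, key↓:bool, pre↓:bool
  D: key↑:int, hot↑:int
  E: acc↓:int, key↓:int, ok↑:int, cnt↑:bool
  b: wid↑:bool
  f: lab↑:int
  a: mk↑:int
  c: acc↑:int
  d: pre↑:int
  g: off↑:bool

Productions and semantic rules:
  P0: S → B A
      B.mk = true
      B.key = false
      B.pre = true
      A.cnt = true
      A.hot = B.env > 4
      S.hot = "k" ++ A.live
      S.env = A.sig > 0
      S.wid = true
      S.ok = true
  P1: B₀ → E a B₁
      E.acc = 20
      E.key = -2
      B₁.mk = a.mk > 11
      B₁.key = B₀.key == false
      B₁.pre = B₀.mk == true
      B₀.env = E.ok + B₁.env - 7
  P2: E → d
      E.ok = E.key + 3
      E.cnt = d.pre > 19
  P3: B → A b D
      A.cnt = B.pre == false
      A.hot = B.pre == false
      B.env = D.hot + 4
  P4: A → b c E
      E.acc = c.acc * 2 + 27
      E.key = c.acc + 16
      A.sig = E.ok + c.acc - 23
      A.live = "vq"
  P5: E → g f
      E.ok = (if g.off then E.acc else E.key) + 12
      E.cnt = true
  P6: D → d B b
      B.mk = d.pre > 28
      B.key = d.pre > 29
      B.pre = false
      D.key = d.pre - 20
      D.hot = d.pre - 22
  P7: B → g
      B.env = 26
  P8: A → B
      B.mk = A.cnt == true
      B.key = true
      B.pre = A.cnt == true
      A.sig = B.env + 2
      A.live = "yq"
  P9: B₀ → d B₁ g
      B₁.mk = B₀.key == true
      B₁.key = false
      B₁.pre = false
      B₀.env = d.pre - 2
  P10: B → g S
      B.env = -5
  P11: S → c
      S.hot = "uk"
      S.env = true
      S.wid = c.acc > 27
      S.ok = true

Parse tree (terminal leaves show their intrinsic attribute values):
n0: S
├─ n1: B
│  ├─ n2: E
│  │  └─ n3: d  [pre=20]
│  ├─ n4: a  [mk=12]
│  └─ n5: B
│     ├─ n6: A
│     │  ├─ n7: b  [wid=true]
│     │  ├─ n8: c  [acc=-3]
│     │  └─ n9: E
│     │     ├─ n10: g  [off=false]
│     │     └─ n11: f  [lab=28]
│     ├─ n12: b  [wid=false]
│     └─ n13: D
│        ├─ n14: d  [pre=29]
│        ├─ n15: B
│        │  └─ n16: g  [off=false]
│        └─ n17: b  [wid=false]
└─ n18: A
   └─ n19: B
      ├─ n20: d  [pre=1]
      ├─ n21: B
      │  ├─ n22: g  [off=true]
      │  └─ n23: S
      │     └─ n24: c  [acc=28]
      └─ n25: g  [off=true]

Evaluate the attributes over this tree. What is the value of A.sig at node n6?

1. n1.mk = true  [true]
2. n1.key = false  [false]
3. n1.pre = true  [true]
4. n2.acc = 20  [20]
5. n2.key = -2  [-2]
6. n3.pre = 20  [terminal]
7. n2.ok = 1  [E.key + 3]
8. n2.cnt = true  [d.pre > 19]
9. n4.mk = 12  [terminal]
10. n5.mk = true  [a.mk > 11]
11. n5.key = true  [B₀.key == false]
12. n5.pre = true  [B₀.mk == true]
13. n6.cnt = false  [B.pre == false]
14. n6.hot = false  [B.pre == false]
15. n7.wid = true  [terminal]
16. n8.acc = -3  [terminal]
17. n9.acc = 21  [c.acc * 2 + 27]
18. n9.key = 13  [c.acc + 16]
19. n10.off = false  [terminal]
20. n11.lab = 28  [terminal]
21. n9.ok = 25  [(if g.off then E.acc else E.key) + 12]
22. n9.cnt = true  [true]
23. n6.sig = -1  [E.ok + c.acc - 23]
24. n6.live = "vq"  ["vq"]
25. n12.wid = false  [terminal]
26. n14.pre = 29  [terminal]
27. n15.mk = true  [d.pre > 28]
28. n15.key = false  [d.pre > 29]
29. n15.pre = false  [false]
30. n16.off = false  [terminal]
31. n15.env = 26  [26]
32. n17.wid = false  [terminal]
33. n13.key = 9  [d.pre - 20]
34. n13.hot = 7  [d.pre - 22]
35. n5.env = 11  [D.hot + 4]
36. n1.env = 5  [E.ok + B₁.env - 7]
37. n18.cnt = true  [true]
38. n18.hot = true  [B.env > 4]
39. n19.mk = true  [A.cnt == true]
40. n19.key = true  [true]
41. n19.pre = true  [A.cnt == true]
42. n20.pre = 1  [terminal]
43. n21.mk = true  [B₀.key == true]
44. n21.key = false  [false]
45. n21.pre = false  [false]
46. n22.off = true  [terminal]
47. n24.acc = 28  [terminal]
48. n23.hot = "uk"  ["uk"]
49. n23.env = true  [true]
50. n23.wid = true  [c.acc > 27]
51. n23.ok = true  [true]
52. n21.env = -5  [-5]
53. n25.off = true  [terminal]
54. n19.env = -1  [d.pre - 2]
55. n18.sig = 1  [B.env + 2]
56. n18.live = "yq"  ["yq"]
57. n0.hot = "kyq"  ["k" ++ A.live]
58. n0.env = true  [A.sig > 0]
59. n0.wid = true  [true]
60. n0.ok = true  [true]

-1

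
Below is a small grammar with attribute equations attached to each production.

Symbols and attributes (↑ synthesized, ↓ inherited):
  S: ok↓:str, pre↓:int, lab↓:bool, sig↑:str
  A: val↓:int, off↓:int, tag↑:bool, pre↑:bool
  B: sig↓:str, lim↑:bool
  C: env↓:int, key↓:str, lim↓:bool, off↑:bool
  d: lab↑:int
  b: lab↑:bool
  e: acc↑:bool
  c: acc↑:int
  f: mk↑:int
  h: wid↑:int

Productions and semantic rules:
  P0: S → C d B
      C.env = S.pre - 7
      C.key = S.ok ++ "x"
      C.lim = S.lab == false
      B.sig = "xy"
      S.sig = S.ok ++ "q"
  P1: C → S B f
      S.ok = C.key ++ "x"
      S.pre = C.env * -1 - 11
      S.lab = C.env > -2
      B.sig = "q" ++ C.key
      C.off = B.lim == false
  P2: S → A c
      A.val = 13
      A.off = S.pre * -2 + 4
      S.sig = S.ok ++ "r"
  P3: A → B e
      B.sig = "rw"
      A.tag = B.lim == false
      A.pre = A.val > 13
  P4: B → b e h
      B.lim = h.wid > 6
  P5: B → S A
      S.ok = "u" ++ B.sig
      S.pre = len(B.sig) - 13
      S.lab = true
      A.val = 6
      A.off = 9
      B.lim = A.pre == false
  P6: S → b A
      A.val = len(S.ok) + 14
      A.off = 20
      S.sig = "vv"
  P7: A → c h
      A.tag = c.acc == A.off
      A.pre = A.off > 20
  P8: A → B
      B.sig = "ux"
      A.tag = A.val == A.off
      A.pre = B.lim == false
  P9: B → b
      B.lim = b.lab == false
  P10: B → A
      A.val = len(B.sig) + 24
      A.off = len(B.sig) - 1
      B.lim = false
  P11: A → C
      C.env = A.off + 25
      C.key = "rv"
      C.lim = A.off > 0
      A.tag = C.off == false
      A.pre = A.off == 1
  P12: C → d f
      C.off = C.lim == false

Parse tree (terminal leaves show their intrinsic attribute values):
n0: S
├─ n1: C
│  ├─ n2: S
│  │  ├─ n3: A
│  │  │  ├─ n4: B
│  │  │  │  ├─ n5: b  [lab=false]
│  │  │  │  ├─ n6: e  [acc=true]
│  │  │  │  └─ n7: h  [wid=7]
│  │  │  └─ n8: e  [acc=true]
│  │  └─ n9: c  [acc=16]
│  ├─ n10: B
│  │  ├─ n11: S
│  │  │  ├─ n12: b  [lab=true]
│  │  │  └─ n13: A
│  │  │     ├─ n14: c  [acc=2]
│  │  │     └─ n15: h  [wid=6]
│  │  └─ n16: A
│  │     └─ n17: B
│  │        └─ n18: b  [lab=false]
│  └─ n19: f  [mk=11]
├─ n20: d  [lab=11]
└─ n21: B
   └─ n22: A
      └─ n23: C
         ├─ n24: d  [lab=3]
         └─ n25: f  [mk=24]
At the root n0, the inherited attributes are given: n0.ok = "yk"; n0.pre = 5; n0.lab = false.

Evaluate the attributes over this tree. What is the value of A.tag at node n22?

1. n0.ok = "yk"  [given at root]
2. n0.pre = 5  [given at root]
3. n0.lab = false  [given at root]
4. n1.env = -2  [S.pre - 7]
5. n1.key = "ykx"  [S.ok ++ "x"]
6. n1.lim = true  [S.lab == false]
7. n2.ok = "ykxx"  [C.key ++ "x"]
8. n2.pre = -9  [C.env * -1 - 11]
9. n2.lab = false  [C.env > -2]
10. n3.val = 13  [13]
11. n3.off = 22  [S.pre * -2 + 4]
12. n4.sig = "rw"  ["rw"]
13. n5.lab = false  [terminal]
14. n6.acc = true  [terminal]
15. n7.wid = 7  [terminal]
16. n4.lim = true  [h.wid > 6]
17. n8.acc = true  [terminal]
18. n3.tag = false  [B.lim == false]
19. n3.pre = false  [A.val > 13]
20. n9.acc = 16  [terminal]
21. n2.sig = "ykxxr"  [S.ok ++ "r"]
22. n10.sig = "qykx"  ["q" ++ C.key]
23. n11.ok = "uqykx"  ["u" ++ B.sig]
24. n11.pre = -9  [len(B.sig) - 13]
25. n11.lab = true  [true]
26. n12.lab = true  [terminal]
27. n13.val = 19  [len(S.ok) + 14]
28. n13.off = 20  [20]
29. n14.acc = 2  [terminal]
30. n15.wid = 6  [terminal]
31. n13.tag = false  [c.acc == A.off]
32. n13.pre = false  [A.off > 20]
33. n11.sig = "vv"  ["vv"]
34. n16.val = 6  [6]
35. n16.off = 9  [9]
36. n17.sig = "ux"  ["ux"]
37. n18.lab = false  [terminal]
38. n17.lim = true  [b.lab == false]
39. n16.tag = false  [A.val == A.off]
40. n16.pre = false  [B.lim == false]
41. n10.lim = true  [A.pre == false]
42. n19.mk = 11  [terminal]
43. n1.off = false  [B.lim == false]
44. n20.lab = 11  [terminal]
45. n21.sig = "xy"  ["xy"]
46. n22.val = 26  [len(B.sig) + 24]
47. n22.off = 1  [len(B.sig) - 1]
48. n23.env = 26  [A.off + 25]
49. n23.key = "rv"  ["rv"]
50. n23.lim = true  [A.off > 0]
51. n24.lab = 3  [terminal]
52. n25.mk = 24  [terminal]
53. n23.off = false  [C.lim == false]
54. n22.tag = true  [C.off == false]
55. n22.pre = true  [A.off == 1]
56. n21.lim = false  [false]
57. n0.sig = "ykq"  [S.ok ++ "q"]

true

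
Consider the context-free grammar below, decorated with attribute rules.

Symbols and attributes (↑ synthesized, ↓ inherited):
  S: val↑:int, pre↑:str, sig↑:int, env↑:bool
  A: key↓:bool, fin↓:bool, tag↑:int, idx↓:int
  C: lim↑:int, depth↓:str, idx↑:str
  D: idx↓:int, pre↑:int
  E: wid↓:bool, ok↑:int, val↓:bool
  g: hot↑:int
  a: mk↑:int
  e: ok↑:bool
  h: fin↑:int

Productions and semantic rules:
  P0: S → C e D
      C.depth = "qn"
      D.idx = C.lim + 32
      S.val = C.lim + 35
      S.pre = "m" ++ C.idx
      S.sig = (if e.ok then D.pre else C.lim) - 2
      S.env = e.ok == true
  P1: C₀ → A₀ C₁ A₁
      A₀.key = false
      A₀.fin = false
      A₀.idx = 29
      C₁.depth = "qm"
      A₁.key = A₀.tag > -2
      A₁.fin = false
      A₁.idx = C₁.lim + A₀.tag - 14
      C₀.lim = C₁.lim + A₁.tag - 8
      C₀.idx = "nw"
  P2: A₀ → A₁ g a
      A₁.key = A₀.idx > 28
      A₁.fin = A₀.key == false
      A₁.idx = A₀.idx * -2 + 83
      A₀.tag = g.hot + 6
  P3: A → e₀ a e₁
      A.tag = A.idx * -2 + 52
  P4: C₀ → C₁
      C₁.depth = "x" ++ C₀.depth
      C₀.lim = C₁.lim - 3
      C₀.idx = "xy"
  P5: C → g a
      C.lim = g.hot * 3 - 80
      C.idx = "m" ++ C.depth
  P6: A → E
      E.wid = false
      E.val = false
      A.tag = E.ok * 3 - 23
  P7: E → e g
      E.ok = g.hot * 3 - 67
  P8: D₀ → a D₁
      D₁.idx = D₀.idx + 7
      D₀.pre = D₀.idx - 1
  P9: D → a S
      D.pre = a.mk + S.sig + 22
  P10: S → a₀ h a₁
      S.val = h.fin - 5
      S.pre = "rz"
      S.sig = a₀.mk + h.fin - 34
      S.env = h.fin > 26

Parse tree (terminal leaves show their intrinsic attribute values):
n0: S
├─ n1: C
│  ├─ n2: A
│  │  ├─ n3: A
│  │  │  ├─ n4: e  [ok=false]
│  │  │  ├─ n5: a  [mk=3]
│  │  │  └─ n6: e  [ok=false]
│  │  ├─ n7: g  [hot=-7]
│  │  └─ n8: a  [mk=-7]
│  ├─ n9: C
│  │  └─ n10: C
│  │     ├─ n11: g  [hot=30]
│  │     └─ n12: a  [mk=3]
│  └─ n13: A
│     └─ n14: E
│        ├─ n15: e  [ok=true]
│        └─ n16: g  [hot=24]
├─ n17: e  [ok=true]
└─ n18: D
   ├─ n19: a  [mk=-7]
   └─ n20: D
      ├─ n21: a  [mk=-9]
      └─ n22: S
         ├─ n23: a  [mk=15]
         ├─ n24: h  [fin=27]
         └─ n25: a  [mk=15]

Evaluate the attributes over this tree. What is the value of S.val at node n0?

26

1. n1.depth = "qn"  ["qn"]
2. n2.key = false  [false]
3. n2.fin = false  [false]
4. n2.idx = 29  [29]
5. n3.key = true  [A₀.idx > 28]
6. n3.fin = true  [A₀.key == false]
7. n3.idx = 25  [A₀.idx * -2 + 83]
8. n4.ok = false  [terminal]
9. n5.mk = 3  [terminal]
10. n6.ok = false  [terminal]
11. n3.tag = 2  [A.idx * -2 + 52]
12. n7.hot = -7  [terminal]
13. n8.mk = -7  [terminal]
14. n2.tag = -1  [g.hot + 6]
15. n9.depth = "qm"  ["qm"]
16. n10.depth = "xqm"  ["x" ++ C₀.depth]
17. n11.hot = 30  [terminal]
18. n12.mk = 3  [terminal]
19. n10.lim = 10  [g.hot * 3 - 80]
20. n10.idx = "mxqm"  ["m" ++ C.depth]
21. n9.lim = 7  [C₁.lim - 3]
22. n9.idx = "xy"  ["xy"]
23. n13.key = true  [A₀.tag > -2]
24. n13.fin = false  [false]
25. n13.idx = -8  [C₁.lim + A₀.tag - 14]
26. n14.wid = false  [false]
27. n14.val = false  [false]
28. n15.ok = true  [terminal]
29. n16.hot = 24  [terminal]
30. n14.ok = 5  [g.hot * 3 - 67]
31. n13.tag = -8  [E.ok * 3 - 23]
32. n1.lim = -9  [C₁.lim + A₁.tag - 8]
33. n1.idx = "nw"  ["nw"]
34. n17.ok = true  [terminal]
35. n18.idx = 23  [C.lim + 32]
36. n19.mk = -7  [terminal]
37. n20.idx = 30  [D₀.idx + 7]
38. n21.mk = -9  [terminal]
39. n23.mk = 15  [terminal]
40. n24.fin = 27  [terminal]
41. n25.mk = 15  [terminal]
42. n22.val = 22  [h.fin - 5]
43. n22.pre = "rz"  ["rz"]
44. n22.sig = 8  [a₀.mk + h.fin - 34]
45. n22.env = true  [h.fin > 26]
46. n20.pre = 21  [a.mk + S.sig + 22]
47. n18.pre = 22  [D₀.idx - 1]
48. n0.val = 26  [C.lim + 35]
49. n0.pre = "mnw"  ["m" ++ C.idx]
50. n0.sig = 20  [(if e.ok then D.pre else C.lim) - 2]
51. n0.env = true  [e.ok == true]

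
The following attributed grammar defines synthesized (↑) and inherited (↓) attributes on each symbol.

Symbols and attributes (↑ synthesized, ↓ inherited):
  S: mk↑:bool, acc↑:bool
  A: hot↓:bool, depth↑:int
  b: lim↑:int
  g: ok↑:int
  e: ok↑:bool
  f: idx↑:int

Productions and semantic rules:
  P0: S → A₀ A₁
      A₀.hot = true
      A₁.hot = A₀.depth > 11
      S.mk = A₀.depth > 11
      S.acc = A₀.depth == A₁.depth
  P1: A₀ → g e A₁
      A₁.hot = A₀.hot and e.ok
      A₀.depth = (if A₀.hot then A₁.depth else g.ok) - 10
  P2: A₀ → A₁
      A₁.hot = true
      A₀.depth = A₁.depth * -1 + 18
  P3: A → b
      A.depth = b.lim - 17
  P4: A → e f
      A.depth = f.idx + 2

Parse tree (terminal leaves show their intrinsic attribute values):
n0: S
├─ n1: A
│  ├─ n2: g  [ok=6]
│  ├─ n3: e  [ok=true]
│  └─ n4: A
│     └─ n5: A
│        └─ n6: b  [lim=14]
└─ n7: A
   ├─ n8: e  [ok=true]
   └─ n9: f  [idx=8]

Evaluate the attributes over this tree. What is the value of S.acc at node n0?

1. n1.hot = true  [true]
2. n2.ok = 6  [terminal]
3. n3.ok = true  [terminal]
4. n4.hot = true  [A₀.hot and e.ok]
5. n5.hot = true  [true]
6. n6.lim = 14  [terminal]
7. n5.depth = -3  [b.lim - 17]
8. n4.depth = 21  [A₁.depth * -1 + 18]
9. n1.depth = 11  [(if A₀.hot then A₁.depth else g.ok) - 10]
10. n7.hot = false  [A₀.depth > 11]
11. n8.ok = true  [terminal]
12. n9.idx = 8  [terminal]
13. n7.depth = 10  [f.idx + 2]
14. n0.mk = false  [A₀.depth > 11]
15. n0.acc = false  [A₀.depth == A₁.depth]

false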